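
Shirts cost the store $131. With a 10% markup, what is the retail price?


Calculate the markup amount:
10% of $131 = $13.10
Add to cost:
$131 + $13.10 = $144.10

$144.10


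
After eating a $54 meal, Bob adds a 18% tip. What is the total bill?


Calculate the tip:
18% of $54 = $9.72
Add tip to meal cost:
$54 + $9.72 = $63.72

$63.72


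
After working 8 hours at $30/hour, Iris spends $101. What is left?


Calculate earnings:
8 x $30 = $240
Subtract spending:
$240 - $101 = $139

$139


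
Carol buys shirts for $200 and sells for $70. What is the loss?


Selling price = $70
Cost price = $200
Loss = cost price - selling price:
Loss = $200 - $70 = $130

$130


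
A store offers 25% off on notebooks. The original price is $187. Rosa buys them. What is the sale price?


Calculate the discount amount:
25% of $187 = $46.75
Subtract from original:
$187 - $46.75 = $140.25

$140.25


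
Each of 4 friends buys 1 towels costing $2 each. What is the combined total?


Cost per person:
1 x $2 = $2
Group total:
4 x $2 = $8

$8


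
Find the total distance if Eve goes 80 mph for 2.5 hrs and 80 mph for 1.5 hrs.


Leg 1 distance:
80 x 2.5 = 200 miles
Leg 2 distance:
80 x 1.5 = 120 miles
Total distance:
200 + 120 = 320 miles

320 miles


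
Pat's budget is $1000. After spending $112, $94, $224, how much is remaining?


Add up expenses:
$112 + $94 + $224 = $430
Subtract from budget:
$1000 - $430 = $570

$570


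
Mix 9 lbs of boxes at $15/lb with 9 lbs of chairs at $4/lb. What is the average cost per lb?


Cost of boxes:
9 x $15 = $135
Cost of chairs:
9 x $4 = $36
Total cost: $135 + $36 = $171
Total weight: 18 lbs
Average: $171 / 18 = $9.50/lb

$9.50/lb


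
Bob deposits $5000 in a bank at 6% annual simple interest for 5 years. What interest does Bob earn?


Use the formula I = P x R x T / 100
P x R x T = 5000 x 6 x 5 = 150000
I = 150000 / 100 = $1500

$1500


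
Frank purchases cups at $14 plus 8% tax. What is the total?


Calculate the tax:
8% of $14 = $1.12
Add tax to price:
$14 + $1.12 = $15.12

$15.12


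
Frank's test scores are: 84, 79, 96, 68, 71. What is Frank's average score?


Add the scores:
84 + 79 + 96 + 68 + 71 = 398
Divide by the number of tests:
398 / 5 = 79.6

79.6


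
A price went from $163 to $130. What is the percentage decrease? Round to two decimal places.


Find the absolute change:
|130 - 163| = 33
Divide by original and multiply by 100:
33 / 163 x 100 = 20.2453...% ≈ 20.25%

20.25%


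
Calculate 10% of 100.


Convert percentage to decimal:
10% = 0.1
Multiply:
100 x 0.1 = 10

10


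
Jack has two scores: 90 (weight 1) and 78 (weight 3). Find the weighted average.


Weighted sum:
1 x 90 + 3 x 78 = 324
Total weight:
1 + 3 = 4
Weighted average:
324 / 4 = 81

81


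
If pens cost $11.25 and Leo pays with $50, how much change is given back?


Start with the amount paid:
$50
Subtract the price:
$50 - $11.25 = $38.75

$38.75


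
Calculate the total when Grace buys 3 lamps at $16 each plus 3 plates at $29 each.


Cost of lamps:
3 x $16 = $48
Cost of plates:
3 x $29 = $87
Add both:
$48 + $87 = $135

$135


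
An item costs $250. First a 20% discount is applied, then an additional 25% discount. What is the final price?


First discount:
20% of $250 = $50
Price after first discount:
$250 - $50 = $200
Second discount:
25% of $200 = $50
Final price:
$200 - $50 = $150

$150


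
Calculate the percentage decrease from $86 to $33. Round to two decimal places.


Find the absolute change:
|33 - 86| = 53
Divide by original and multiply by 100:
53 / 86 x 100 = 61.6279...% ≈ 61.63%

61.63%


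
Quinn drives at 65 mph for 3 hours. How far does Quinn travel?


Use the formula: distance = speed x time
Speed = 65 mph, Time = 3 hours
65 x 3 = 195 miles

195 miles


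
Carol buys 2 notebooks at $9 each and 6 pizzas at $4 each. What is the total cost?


Cost of notebooks:
2 x $9 = $18
Cost of pizzas:
6 x $4 = $24
Add both:
$18 + $24 = $42

$42


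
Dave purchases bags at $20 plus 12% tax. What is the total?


Calculate the tax:
12% of $20 = $2.40
Add tax to price:
$20 + $2.40 = $22.40

$22.40


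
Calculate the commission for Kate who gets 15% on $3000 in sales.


Convert rate to decimal:
15% = 0.15
Multiply by sales:
$3000 x 0.15 = $450

$450


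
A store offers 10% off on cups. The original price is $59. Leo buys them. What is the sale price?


Calculate the discount amount:
10% of $59 = $5.90
Subtract from original:
$59 - $5.90 = $53.10

$53.10


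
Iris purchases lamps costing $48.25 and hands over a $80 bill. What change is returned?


Start with the amount paid:
$80
Subtract the price:
$80 - $48.25 = $31.75

$31.75


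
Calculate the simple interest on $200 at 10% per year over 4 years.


Use the formula I = P x R x T / 100
P x R x T = 200 x 10 x 4 = 8000
I = 8000 / 100 = $80

$80


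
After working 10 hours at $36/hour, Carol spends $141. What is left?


Calculate earnings:
10 x $36 = $360
Subtract spending:
$360 - $141 = $219

$219


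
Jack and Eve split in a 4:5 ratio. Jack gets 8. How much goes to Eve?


Find the multiplier:
8 / 4 = 2
Apply to Eve's share:
5 x 2 = 10

10


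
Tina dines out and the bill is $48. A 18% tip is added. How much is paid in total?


Calculate the tip:
18% of $48 = $8.64
Add tip to meal cost:
$48 + $8.64 = $56.64

$56.64


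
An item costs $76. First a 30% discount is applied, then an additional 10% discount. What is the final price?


First discount:
30% of $76 = $22.80
Price after first discount:
$76 - $22.80 = $53.20
Second discount:
10% of $53.20 = $5.32
Final price:
$53.20 - $5.32 = $47.88

$47.88


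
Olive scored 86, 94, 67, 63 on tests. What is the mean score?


Add the scores:
86 + 94 + 67 + 63 = 310
Divide by the number of tests:
310 / 4 = 77.5

77.5


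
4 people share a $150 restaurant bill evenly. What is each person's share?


Total bill: $150
Number of people: 4
Each pays: $150 / 4 = $37.50

$37.50


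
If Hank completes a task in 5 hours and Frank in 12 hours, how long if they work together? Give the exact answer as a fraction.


Hank's rate: 1/5 of the job per hour
Frank's rate: 1/12 of the job per hour
Combined rate: 1/5 + 1/12 = 17/60 per hour
Time = 1 / (17/60) = 60/17 hours (≈ 3.53 hours)

60/17 hours


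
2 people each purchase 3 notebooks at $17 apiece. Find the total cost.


Cost per person:
3 x $17 = $51
Group total:
2 x $51 = $102

$102


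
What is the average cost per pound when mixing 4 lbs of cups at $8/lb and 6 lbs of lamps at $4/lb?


Cost of cups:
4 x $8 = $32
Cost of lamps:
6 x $4 = $24
Total cost: $32 + $24 = $56
Total weight: 10 lbs
Average: $56 / 10 = $5.60/lb

$5.60/lb


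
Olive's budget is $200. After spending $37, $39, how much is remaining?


Add up expenses:
$37 + $39 = $76
Subtract from budget:
$200 - $76 = $124

$124


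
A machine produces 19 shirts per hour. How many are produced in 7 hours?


Production rate: 19 shirts per hour
Time: 7 hours
Total: 19 x 7 = 133 shirts

133 shirts


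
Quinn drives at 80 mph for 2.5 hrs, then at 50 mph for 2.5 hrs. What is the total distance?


Leg 1 distance:
80 x 2.5 = 200 miles
Leg 2 distance:
50 x 2.5 = 125 miles
Total distance:
200 + 125 = 325 miles

325 miles


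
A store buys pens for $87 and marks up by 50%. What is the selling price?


Calculate the markup amount:
50% of $87 = $43.50
Add to cost:
$87 + $43.50 = $130.50

$130.50


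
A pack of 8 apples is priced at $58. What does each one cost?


Total cost: $58
Number of items: 8
Unit price: $58 / 8 = $7.25

$7.25


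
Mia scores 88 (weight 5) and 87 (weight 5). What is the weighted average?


Weighted sum:
5 x 88 + 5 x 87 = 875
Total weight:
5 + 5 = 10
Weighted average:
875 / 10 = 87.5

87.5


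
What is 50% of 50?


Convert percentage to decimal:
50% = 0.5
Multiply:
50 x 0.5 = 25

25


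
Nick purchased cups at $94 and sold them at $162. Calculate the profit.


Selling price = $162
Cost price = $94
Profit = selling price - cost price:
Profit = $162 - $94 = $68

$68


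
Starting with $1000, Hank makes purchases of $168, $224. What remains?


Add up expenses:
$168 + $224 = $392
Subtract from budget:
$1000 - $392 = $608

$608


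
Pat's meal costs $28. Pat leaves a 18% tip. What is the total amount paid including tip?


Calculate the tip:
18% of $28 = $5.04
Add tip to meal cost:
$28 + $5.04 = $33.04

$33.04


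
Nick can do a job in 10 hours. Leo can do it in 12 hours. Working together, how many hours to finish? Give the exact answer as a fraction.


Nick's rate: 1/10 of the job per hour
Leo's rate: 1/12 of the job per hour
Combined rate: 1/10 + 1/12 = 11/60 per hour
Time = 1 / (11/60) = 60/11 hours (≈ 5.45 hours)

60/11 hours


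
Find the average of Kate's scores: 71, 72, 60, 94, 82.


Add the scores:
71 + 72 + 60 + 94 + 82 = 379
Divide by the number of tests:
379 / 5 = 75.8

75.8


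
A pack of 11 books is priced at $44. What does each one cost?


Total cost: $44
Number of items: 11
Unit price: $44 / 11 = $4

$4


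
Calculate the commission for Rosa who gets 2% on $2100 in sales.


Convert rate to decimal:
2% = 0.02
Multiply by sales:
$2100 x 0.02 = $42

$42


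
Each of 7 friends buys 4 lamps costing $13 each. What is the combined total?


Cost per person:
4 x $13 = $52
Group total:
7 x $52 = $364

$364


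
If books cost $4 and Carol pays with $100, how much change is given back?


Start with the amount paid:
$100
Subtract the price:
$100 - $4 = $96

$96


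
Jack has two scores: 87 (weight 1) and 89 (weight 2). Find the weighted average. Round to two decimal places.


Weighted sum:
1 x 87 + 2 x 89 = 265
Total weight:
1 + 2 = 3
Weighted average:
265 / 3 = 88.3333... ≈ 88.33

88.33


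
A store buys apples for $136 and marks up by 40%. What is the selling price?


Calculate the markup amount:
40% of $136 = $54.40
Add to cost:
$136 + $54.40 = $190.40

$190.40


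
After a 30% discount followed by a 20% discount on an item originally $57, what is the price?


First discount:
30% of $57 = $17.10
Price after first discount:
$57 - $17.10 = $39.90
Second discount:
20% of $39.90 = $7.98
Final price:
$39.90 - $7.98 = $31.92

$31.92


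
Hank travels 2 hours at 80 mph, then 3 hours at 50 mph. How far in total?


Leg 1 distance:
80 x 2 = 160 miles
Leg 2 distance:
50 x 3 = 150 miles
Total distance:
160 + 150 = 310 miles

310 miles


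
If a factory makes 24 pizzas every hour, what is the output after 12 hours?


Production rate: 24 pizzas per hour
Time: 12 hours
Total: 24 x 12 = 288 pizzas

288 pizzas


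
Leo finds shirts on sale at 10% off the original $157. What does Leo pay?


Calculate the discount amount:
10% of $157 = $15.70
Subtract from original:
$157 - $15.70 = $141.30

$141.30


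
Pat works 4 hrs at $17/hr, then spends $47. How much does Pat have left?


Calculate earnings:
4 x $17 = $68
Subtract spending:
$68 - $47 = $21

$21


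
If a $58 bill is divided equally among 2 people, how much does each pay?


Total bill: $58
Number of people: 2
Each pays: $58 / 2 = $29

$29


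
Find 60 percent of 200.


Convert percentage to decimal:
60% = 0.6
Multiply:
200 x 0.6 = 120

120


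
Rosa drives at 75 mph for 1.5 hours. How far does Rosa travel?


Use the formula: distance = speed x time
Speed = 75 mph, Time = 1.5 hours
75 x 1.5 = 112.5 miles

112.5 miles


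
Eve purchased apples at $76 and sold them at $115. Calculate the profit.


Selling price = $115
Cost price = $76
Profit = selling price - cost price:
Profit = $115 - $76 = $39

$39


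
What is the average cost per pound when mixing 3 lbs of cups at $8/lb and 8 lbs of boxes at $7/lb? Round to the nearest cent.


Cost of cups:
3 x $8 = $24
Cost of boxes:
8 x $7 = $56
Total cost: $24 + $56 = $80
Total weight: 11 lbs
Average: $80 / 11 = $7.2727... ≈ $7.27/lb

$7.27/lb


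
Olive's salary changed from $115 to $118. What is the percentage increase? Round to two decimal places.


Find the absolute change:
|118 - 115| = 3
Divide by original and multiply by 100:
3 / 115 x 100 = 2.6086...% ≈ 2.61%

2.61%


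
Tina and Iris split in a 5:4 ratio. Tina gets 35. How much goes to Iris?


Find the multiplier:
35 / 5 = 7
Apply to Iris's share:
4 x 7 = 28

28


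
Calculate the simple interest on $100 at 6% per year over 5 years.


Use the formula I = P x R x T / 100
P x R x T = 100 x 6 x 5 = 3000
I = 3000 / 100 = $30

$30


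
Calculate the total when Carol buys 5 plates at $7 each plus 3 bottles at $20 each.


Cost of plates:
5 x $7 = $35
Cost of bottles:
3 x $20 = $60
Add both:
$35 + $60 = $95

$95


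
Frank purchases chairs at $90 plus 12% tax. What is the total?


Calculate the tax:
12% of $90 = $10.80
Add tax to price:
$90 + $10.80 = $100.80

$100.80


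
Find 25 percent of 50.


Convert percentage to decimal:
25% = 0.25
Multiply:
50 x 0.25 = 12.5

12.5


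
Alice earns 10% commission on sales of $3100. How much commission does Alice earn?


Convert rate to decimal:
10% = 0.1
Multiply by sales:
$3100 x 0.1 = $310

$310


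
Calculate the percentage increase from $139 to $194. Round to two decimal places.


Find the absolute change:
|194 - 139| = 55
Divide by original and multiply by 100:
55 / 139 x 100 = 39.5683...% ≈ 39.57%

39.57%


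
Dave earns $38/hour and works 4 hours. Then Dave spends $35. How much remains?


Calculate earnings:
4 x $38 = $152
Subtract spending:
$152 - $35 = $117

$117


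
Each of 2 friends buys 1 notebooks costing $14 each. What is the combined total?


Cost per person:
1 x $14 = $14
Group total:
2 x $14 = $28

$28


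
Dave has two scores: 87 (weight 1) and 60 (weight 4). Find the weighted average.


Weighted sum:
1 x 87 + 4 x 60 = 327
Total weight:
1 + 4 = 5
Weighted average:
327 / 5 = 65.4

65.4


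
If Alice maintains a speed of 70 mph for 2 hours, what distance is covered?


Use the formula: distance = speed x time
Speed = 70 mph, Time = 2 hours
70 x 2 = 140 miles

140 miles


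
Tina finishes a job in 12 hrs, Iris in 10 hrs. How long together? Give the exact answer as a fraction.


Tina's rate: 1/12 of the job per hour
Iris's rate: 1/10 of the job per hour
Combined rate: 1/12 + 1/10 = 11/60 per hour
Time = 1 / (11/60) = 60/11 hours (≈ 5.45 hours)

60/11 hours


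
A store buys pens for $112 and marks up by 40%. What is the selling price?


Calculate the markup amount:
40% of $112 = $44.80
Add to cost:
$112 + $44.80 = $156.80

$156.80


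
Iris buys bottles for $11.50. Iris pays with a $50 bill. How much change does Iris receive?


Start with the amount paid:
$50
Subtract the price:
$50 - $11.50 = $38.50

$38.50


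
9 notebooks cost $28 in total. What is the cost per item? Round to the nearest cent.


Total cost: $28
Number of items: 9
Unit price: $28 / 9 = $3.1111... ≈ $3.11

$3.11


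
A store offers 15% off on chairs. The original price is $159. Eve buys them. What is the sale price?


Calculate the discount amount:
15% of $159 = $23.85
Subtract from original:
$159 - $23.85 = $135.15

$135.15


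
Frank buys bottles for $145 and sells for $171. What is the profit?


Selling price = $171
Cost price = $145
Profit = selling price - cost price:
Profit = $171 - $145 = $26

$26


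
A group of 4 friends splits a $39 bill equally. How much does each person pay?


Total bill: $39
Number of people: 4
Each pays: $39 / 4 = $9.75

$9.75


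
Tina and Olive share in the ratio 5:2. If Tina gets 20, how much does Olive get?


Find the multiplier:
20 / 5 = 4
Apply to Olive's share:
2 x 4 = 8

8


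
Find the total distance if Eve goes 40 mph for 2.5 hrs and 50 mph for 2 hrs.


Leg 1 distance:
40 x 2.5 = 100 miles
Leg 2 distance:
50 x 2 = 100 miles
Total distance:
100 + 100 = 200 miles

200 miles


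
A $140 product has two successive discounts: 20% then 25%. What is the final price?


First discount:
20% of $140 = $28
Price after first discount:
$140 - $28 = $112
Second discount:
25% of $112 = $28
Final price:
$112 - $28 = $84

$84


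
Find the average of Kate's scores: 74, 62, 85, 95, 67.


Add the scores:
74 + 62 + 85 + 95 + 67 = 383
Divide by the number of tests:
383 / 5 = 76.6

76.6


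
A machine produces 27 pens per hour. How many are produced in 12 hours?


Production rate: 27 pens per hour
Time: 12 hours
Total: 27 x 12 = 324 pens

324 pens


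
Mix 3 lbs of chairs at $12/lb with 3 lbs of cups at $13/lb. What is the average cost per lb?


Cost of chairs:
3 x $12 = $36
Cost of cups:
3 x $13 = $39
Total cost: $36 + $39 = $75
Total weight: 6 lbs
Average: $75 / 6 = $12.50/lb

$12.50/lb


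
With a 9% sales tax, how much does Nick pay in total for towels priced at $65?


Calculate the tax:
9% of $65 = $5.85
Add tax to price:
$65 + $5.85 = $70.85

$70.85


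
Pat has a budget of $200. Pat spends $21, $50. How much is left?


Add up expenses:
$21 + $50 = $71
Subtract from budget:
$200 - $71 = $129

$129


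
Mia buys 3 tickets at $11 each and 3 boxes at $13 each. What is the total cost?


Cost of tickets:
3 x $11 = $33
Cost of boxes:
3 x $13 = $39
Add both:
$33 + $39 = $72

$72


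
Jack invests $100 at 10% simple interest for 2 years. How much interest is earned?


Use the formula I = P x R x T / 100
P x R x T = 100 x 10 x 2 = 2000
I = 2000 / 100 = $20

$20


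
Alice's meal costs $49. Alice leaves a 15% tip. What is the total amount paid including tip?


Calculate the tip:
15% of $49 = $7.35
Add tip to meal cost:
$49 + $7.35 = $56.35

$56.35


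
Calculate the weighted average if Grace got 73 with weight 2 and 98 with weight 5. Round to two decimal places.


Weighted sum:
2 x 73 + 5 x 98 = 636
Total weight:
2 + 5 = 7
Weighted average:
636 / 7 = 90.8571... ≈ 90.86

90.86


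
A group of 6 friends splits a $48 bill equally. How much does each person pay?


Total bill: $48
Number of people: 6
Each pays: $48 / 6 = $8

$8


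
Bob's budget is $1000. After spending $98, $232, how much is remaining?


Add up expenses:
$98 + $232 = $330
Subtract from budget:
$1000 - $330 = $670

$670


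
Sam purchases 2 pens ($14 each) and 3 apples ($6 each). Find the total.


Cost of pens:
2 x $14 = $28
Cost of apples:
3 x $6 = $18
Add both:
$28 + $18 = $46

$46


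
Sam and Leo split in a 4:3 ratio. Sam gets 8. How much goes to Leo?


Find the multiplier:
8 / 4 = 2
Apply to Leo's share:
3 x 2 = 6

6


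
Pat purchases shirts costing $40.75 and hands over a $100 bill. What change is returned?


Start with the amount paid:
$100
Subtract the price:
$100 - $40.75 = $59.25

$59.25


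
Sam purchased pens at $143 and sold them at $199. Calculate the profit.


Selling price = $199
Cost price = $143
Profit = selling price - cost price:
Profit = $199 - $143 = $56

$56


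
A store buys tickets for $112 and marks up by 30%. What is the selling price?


Calculate the markup amount:
30% of $112 = $33.60
Add to cost:
$112 + $33.60 = $145.60

$145.60


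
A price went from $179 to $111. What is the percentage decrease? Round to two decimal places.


Find the absolute change:
|111 - 179| = 68
Divide by original and multiply by 100:
68 / 179 x 100 = 37.9888...% ≈ 37.99%

37.99%


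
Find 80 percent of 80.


Convert percentage to decimal:
80% = 0.8
Multiply:
80 x 0.8 = 64

64


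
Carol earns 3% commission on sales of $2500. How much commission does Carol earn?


Convert rate to decimal:
3% = 0.03
Multiply by sales:
$2500 x 0.03 = $75

$75


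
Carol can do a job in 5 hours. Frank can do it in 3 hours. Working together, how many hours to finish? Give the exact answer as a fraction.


Carol's rate: 1/5 of the job per hour
Frank's rate: 1/3 of the job per hour
Combined rate: 1/5 + 1/3 = 8/15 per hour
Time = 1 / (8/15) = 15/8 hours (≈ 1.88 hours)

15/8 hours


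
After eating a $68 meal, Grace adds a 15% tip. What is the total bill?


Calculate the tip:
15% of $68 = $10.20
Add tip to meal cost:
$68 + $10.20 = $78.20

$78.20


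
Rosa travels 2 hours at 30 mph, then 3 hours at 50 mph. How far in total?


Leg 1 distance:
30 x 2 = 60 miles
Leg 2 distance:
50 x 3 = 150 miles
Total distance:
60 + 150 = 210 miles

210 miles


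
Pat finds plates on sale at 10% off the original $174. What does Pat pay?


Calculate the discount amount:
10% of $174 = $17.40
Subtract from original:
$174 - $17.40 = $156.60

$156.60


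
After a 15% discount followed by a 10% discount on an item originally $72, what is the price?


First discount:
15% of $72 = $10.80
Price after first discount:
$72 - $10.80 = $61.20
Second discount:
10% of $61.20 = $6.12
Final price:
$61.20 - $6.12 = $55.08

$55.08


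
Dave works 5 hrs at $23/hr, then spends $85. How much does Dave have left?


Calculate earnings:
5 x $23 = $115
Subtract spending:
$115 - $85 = $30

$30


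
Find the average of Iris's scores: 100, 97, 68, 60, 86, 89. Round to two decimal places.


Add the scores:
100 + 97 + 68 + 60 + 86 + 89 = 500
Divide by the number of tests:
500 / 6 = 83.3333... ≈ 83.33

83.33


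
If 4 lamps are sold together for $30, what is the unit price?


Total cost: $30
Number of items: 4
Unit price: $30 / 4 = $7.50

$7.50


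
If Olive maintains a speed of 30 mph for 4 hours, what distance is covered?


Use the formula: distance = speed x time
Speed = 30 mph, Time = 4 hours
30 x 4 = 120 miles

120 miles


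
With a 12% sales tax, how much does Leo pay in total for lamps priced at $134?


Calculate the tax:
12% of $134 = $16.08
Add tax to price:
$134 + $16.08 = $150.08

$150.08


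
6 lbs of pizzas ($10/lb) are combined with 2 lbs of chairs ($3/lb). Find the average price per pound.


Cost of pizzas:
6 x $10 = $60
Cost of chairs:
2 x $3 = $6
Total cost: $60 + $6 = $66
Total weight: 8 lbs
Average: $66 / 8 = $8.25/lb

$8.25/lb


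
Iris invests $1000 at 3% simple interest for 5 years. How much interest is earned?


Use the formula I = P x R x T / 100
P x R x T = 1000 x 3 x 5 = 15000
I = 15000 / 100 = $150

$150


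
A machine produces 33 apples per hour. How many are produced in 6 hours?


Production rate: 33 apples per hour
Time: 6 hours
Total: 33 x 6 = 198 apples

198 apples


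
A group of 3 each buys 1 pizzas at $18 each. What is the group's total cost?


Cost per person:
1 x $18 = $18
Group total:
3 x $18 = $54

$54


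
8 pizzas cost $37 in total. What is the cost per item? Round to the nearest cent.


Total cost: $37
Number of items: 8
Unit price: $37 / 8 = $4.625 ≈ $4.63

$4.63


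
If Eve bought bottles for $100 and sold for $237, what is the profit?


Selling price = $237
Cost price = $100
Profit = selling price - cost price:
Profit = $237 - $100 = $137

$137


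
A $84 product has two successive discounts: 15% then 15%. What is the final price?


First discount:
15% of $84 = $12.60
Price after first discount:
$84 - $12.60 = $71.40
Second discount:
15% of $71.40 = $10.71
Final price:
$71.40 - $10.71 = $60.69

$60.69


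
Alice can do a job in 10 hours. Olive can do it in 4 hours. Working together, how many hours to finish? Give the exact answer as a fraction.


Alice's rate: 1/10 of the job per hour
Olive's rate: 1/4 of the job per hour
Combined rate: 1/10 + 1/4 = 7/20 per hour
Time = 1 / (7/20) = 20/7 hours (≈ 2.86 hours)

20/7 hours


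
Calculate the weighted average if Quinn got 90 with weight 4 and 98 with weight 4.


Weighted sum:
4 x 90 + 4 x 98 = 752
Total weight:
4 + 4 = 8
Weighted average:
752 / 8 = 94

94


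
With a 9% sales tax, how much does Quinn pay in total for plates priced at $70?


Calculate the tax:
9% of $70 = $6.30
Add tax to price:
$70 + $6.30 = $76.30

$76.30


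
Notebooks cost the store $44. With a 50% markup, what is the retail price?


Calculate the markup amount:
50% of $44 = $22
Add to cost:
$44 + $22 = $66

$66


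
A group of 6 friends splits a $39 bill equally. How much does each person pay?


Total bill: $39
Number of people: 6
Each pays: $39 / 6 = $6.50

$6.50


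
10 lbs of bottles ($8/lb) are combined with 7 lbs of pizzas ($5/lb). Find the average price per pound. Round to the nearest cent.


Cost of bottles:
10 x $8 = $80
Cost of pizzas:
7 x $5 = $35
Total cost: $80 + $35 = $115
Total weight: 17 lbs
Average: $115 / 17 = $6.7647... ≈ $6.76/lb

$6.76/lb


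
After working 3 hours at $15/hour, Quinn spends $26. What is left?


Calculate earnings:
3 x $15 = $45
Subtract spending:
$45 - $26 = $19

$19


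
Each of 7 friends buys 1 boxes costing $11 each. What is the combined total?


Cost per person:
1 x $11 = $11
Group total:
7 x $11 = $77

$77


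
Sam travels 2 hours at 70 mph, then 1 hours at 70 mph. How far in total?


Leg 1 distance:
70 x 2 = 140 miles
Leg 2 distance:
70 x 1 = 70 miles
Total distance:
140 + 70 = 210 miles

210 miles


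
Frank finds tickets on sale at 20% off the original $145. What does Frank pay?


Calculate the discount amount:
20% of $145 = $29
Subtract from original:
$145 - $29 = $116

$116


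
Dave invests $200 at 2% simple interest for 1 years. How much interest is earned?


Use the formula I = P x R x T / 100
P x R x T = 200 x 2 x 1 = 400
I = 400 / 100 = $4

$4


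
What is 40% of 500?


Convert percentage to decimal:
40% = 0.4
Multiply:
500 x 0.4 = 200

200


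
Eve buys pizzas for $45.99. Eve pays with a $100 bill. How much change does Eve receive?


Start with the amount paid:
$100
Subtract the price:
$100 - $45.99 = $54.01

$54.01


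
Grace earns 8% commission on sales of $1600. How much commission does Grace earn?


Convert rate to decimal:
8% = 0.08
Multiply by sales:
$1600 x 0.08 = $128

$128


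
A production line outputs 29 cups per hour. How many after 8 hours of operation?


Production rate: 29 cups per hour
Time: 8 hours
Total: 29 x 8 = 232 cups

232 cups


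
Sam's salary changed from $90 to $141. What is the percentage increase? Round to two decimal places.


Find the absolute change:
|141 - 90| = 51
Divide by original and multiply by 100:
51 / 90 x 100 = 56.6666...% ≈ 56.67%

56.67%


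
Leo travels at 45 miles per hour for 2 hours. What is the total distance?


Use the formula: distance = speed x time
Speed = 45 mph, Time = 2 hours
45 x 2 = 90 miles

90 miles


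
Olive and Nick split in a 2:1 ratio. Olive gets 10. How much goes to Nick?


Find the multiplier:
10 / 2 = 5
Apply to Nick's share:
1 x 5 = 5

5


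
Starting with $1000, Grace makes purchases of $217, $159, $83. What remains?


Add up expenses:
$217 + $159 + $83 = $459
Subtract from budget:
$1000 - $459 = $541

$541


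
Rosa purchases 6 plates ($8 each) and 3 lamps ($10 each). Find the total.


Cost of plates:
6 x $8 = $48
Cost of lamps:
3 x $10 = $30
Add both:
$48 + $30 = $78

$78


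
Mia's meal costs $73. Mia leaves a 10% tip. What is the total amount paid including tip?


Calculate the tip:
10% of $73 = $7.30
Add tip to meal cost:
$73 + $7.30 = $80.30

$80.30


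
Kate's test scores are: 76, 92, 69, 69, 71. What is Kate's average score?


Add the scores:
76 + 92 + 69 + 69 + 71 = 377
Divide by the number of tests:
377 / 5 = 75.4

75.4


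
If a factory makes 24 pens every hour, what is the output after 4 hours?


Production rate: 24 pens per hour
Time: 4 hours
Total: 24 x 4 = 96 pens

96 pens


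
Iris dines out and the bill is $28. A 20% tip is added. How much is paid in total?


Calculate the tip:
20% of $28 = $5.60
Add tip to meal cost:
$28 + $5.60 = $33.60

$33.60


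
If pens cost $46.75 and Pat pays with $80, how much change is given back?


Start with the amount paid:
$80
Subtract the price:
$80 - $46.75 = $33.25

$33.25


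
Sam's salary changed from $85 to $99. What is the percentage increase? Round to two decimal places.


Find the absolute change:
|99 - 85| = 14
Divide by original and multiply by 100:
14 / 85 x 100 = 16.4705...% ≈ 16.47%

16.47%


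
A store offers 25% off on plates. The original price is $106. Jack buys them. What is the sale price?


Calculate the discount amount:
25% of $106 = $26.50
Subtract from original:
$106 - $26.50 = $79.50

$79.50


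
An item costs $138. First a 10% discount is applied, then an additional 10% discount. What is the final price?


First discount:
10% of $138 = $13.80
Price after first discount:
$138 - $13.80 = $124.20
Second discount:
10% of $124.20 = $12.42
Final price:
$124.20 - $12.42 = $111.78

$111.78


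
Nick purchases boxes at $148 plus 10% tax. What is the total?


Calculate the tax:
10% of $148 = $14.80
Add tax to price:
$148 + $14.80 = $162.80

$162.80


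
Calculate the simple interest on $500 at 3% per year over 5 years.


Use the formula I = P x R x T / 100
P x R x T = 500 x 3 x 5 = 7500
I = 7500 / 100 = $75

$75


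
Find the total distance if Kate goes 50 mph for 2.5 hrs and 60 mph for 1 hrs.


Leg 1 distance:
50 x 2.5 = 125 miles
Leg 2 distance:
60 x 1 = 60 miles
Total distance:
125 + 60 = 185 miles

185 miles


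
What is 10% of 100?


Convert percentage to decimal:
10% = 0.1
Multiply:
100 x 0.1 = 10

10


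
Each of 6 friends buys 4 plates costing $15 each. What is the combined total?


Cost per person:
4 x $15 = $60
Group total:
6 x $60 = $360

$360


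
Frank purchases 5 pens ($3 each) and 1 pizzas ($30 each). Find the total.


Cost of pens:
5 x $3 = $15
Cost of pizzas:
1 x $30 = $30
Add both:
$15 + $30 = $45

$45


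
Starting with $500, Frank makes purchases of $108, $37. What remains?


Add up expenses:
$108 + $37 = $145
Subtract from budget:
$500 - $145 = $355

$355


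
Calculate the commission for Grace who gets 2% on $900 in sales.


Convert rate to decimal:
2% = 0.02
Multiply by sales:
$900 x 0.02 = $18

$18


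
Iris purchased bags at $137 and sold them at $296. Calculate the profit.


Selling price = $296
Cost price = $137
Profit = selling price - cost price:
Profit = $296 - $137 = $159

$159


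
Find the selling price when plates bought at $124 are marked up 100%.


Calculate the markup amount:
100% of $124 = $124
Add to cost:
$124 + $124 = $248

$248


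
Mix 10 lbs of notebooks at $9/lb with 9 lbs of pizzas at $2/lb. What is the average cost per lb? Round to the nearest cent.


Cost of notebooks:
10 x $9 = $90
Cost of pizzas:
9 x $2 = $18
Total cost: $90 + $18 = $108
Total weight: 19 lbs
Average: $108 / 19 = $5.6842... ≈ $5.68/lb

$5.68/lb


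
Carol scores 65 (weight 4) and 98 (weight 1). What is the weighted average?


Weighted sum:
4 x 65 + 1 x 98 = 358
Total weight:
4 + 1 = 5
Weighted average:
358 / 5 = 71.6

71.6


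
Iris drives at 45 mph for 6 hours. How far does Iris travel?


Use the formula: distance = speed x time
Speed = 45 mph, Time = 6 hours
45 x 6 = 270 miles

270 miles


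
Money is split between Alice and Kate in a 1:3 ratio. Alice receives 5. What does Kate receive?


Find the multiplier:
5 / 1 = 5
Apply to Kate's share:
3 x 5 = 15

15


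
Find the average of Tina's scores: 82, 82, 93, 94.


Add the scores:
82 + 82 + 93 + 94 = 351
Divide by the number of tests:
351 / 4 = 87.75

87.75


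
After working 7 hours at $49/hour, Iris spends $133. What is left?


Calculate earnings:
7 x $49 = $343
Subtract spending:
$343 - $133 = $210

$210


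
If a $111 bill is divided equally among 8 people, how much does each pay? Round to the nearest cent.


Total bill: $111
Number of people: 8
Each pays: $111 / 8 = $13.875 ≈ $13.88

$13.88


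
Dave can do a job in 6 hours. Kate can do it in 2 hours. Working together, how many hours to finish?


Dave's rate: 1/6 of the job per hour
Kate's rate: 1/2 of the job per hour
Combined rate: 1/6 + 1/2 = 2/3 per hour
Time = 1 / (2/3) = 3/2 = 1.5 hours

1.5 hours


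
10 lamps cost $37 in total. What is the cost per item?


Total cost: $37
Number of items: 10
Unit price: $37 / 10 = $3.70

$3.70


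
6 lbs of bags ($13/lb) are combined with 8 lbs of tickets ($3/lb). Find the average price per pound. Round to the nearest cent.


Cost of bags:
6 x $13 = $78
Cost of tickets:
8 x $3 = $24
Total cost: $78 + $24 = $102
Total weight: 14 lbs
Average: $102 / 14 = $7.2857... ≈ $7.29/lb

$7.29/lb


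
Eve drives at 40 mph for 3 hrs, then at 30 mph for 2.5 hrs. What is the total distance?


Leg 1 distance:
40 x 3 = 120 miles
Leg 2 distance:
30 x 2.5 = 75 miles
Total distance:
120 + 75 = 195 miles

195 miles


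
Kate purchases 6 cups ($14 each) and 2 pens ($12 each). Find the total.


Cost of cups:
6 x $14 = $84
Cost of pens:
2 x $12 = $24
Add both:
$84 + $24 = $108

$108


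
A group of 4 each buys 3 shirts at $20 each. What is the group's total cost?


Cost per person:
3 x $20 = $60
Group total:
4 x $60 = $240

$240


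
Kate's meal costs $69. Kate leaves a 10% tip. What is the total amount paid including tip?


Calculate the tip:
10% of $69 = $6.90
Add tip to meal cost:
$69 + $6.90 = $75.90

$75.90


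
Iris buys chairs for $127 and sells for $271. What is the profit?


Selling price = $271
Cost price = $127
Profit = selling price - cost price:
Profit = $271 - $127 = $144

$144


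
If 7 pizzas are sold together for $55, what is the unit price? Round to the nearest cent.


Total cost: $55
Number of items: 7
Unit price: $55 / 7 = $7.8571... ≈ $7.86

$7.86


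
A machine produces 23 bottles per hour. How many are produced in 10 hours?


Production rate: 23 bottles per hour
Time: 10 hours
Total: 23 x 10 = 230 bottles

230 bottles


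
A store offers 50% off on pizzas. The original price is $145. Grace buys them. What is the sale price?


Calculate the discount amount:
50% of $145 = $72.50
Subtract from original:
$145 - $72.50 = $72.50

$72.50


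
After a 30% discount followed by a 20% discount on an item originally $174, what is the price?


First discount:
30% of $174 = $52.20
Price after first discount:
$174 - $52.20 = $121.80
Second discount:
20% of $121.80 = $24.36
Final price:
$121.80 - $24.36 = $97.44

$97.44


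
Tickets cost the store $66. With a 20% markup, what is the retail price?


Calculate the markup amount:
20% of $66 = $13.20
Add to cost:
$66 + $13.20 = $79.20

$79.20


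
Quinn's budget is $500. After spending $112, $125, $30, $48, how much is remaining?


Add up expenses:
$112 + $125 + $30 + $48 = $315
Subtract from budget:
$500 - $315 = $185

$185


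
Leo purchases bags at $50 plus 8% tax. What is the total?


Calculate the tax:
8% of $50 = $4
Add tax to price:
$50 + $4 = $54

$54


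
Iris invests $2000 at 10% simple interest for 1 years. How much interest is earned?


Use the formula I = P x R x T / 100
P x R x T = 2000 x 10 x 1 = 20000
I = 20000 / 100 = $200

$200


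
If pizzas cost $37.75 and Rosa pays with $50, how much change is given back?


Start with the amount paid:
$50
Subtract the price:
$50 - $37.75 = $12.25

$12.25


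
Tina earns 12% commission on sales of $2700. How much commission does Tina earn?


Convert rate to decimal:
12% = 0.12
Multiply by sales:
$2700 x 0.12 = $324

$324


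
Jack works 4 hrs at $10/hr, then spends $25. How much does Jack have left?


Calculate earnings:
4 x $10 = $40
Subtract spending:
$40 - $25 = $15

$15


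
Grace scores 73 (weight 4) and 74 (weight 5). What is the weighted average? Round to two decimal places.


Weighted sum:
4 x 73 + 5 x 74 = 662
Total weight:
4 + 5 = 9
Weighted average:
662 / 9 = 73.5555... ≈ 73.56

73.56


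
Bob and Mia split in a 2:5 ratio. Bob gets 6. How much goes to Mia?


Find the multiplier:
6 / 2 = 3
Apply to Mia's share:
5 x 3 = 15

15


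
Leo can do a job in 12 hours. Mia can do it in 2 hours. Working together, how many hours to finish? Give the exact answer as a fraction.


Leo's rate: 1/12 of the job per hour
Mia's rate: 1/2 of the job per hour
Combined rate: 1/12 + 1/2 = 7/12 per hour
Time = 1 / (7/12) = 12/7 hours (≈ 1.71 hours)

12/7 hours


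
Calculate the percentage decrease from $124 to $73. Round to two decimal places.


Find the absolute change:
|73 - 124| = 51
Divide by original and multiply by 100:
51 / 124 x 100 = 41.1290...% ≈ 41.13%

41.13%


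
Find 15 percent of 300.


Convert percentage to decimal:
15% = 0.15
Multiply:
300 x 0.15 = 45

45


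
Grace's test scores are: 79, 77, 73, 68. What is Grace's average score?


Add the scores:
79 + 77 + 73 + 68 = 297
Divide by the number of tests:
297 / 4 = 74.25

74.25


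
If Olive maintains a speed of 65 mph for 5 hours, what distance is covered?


Use the formula: distance = speed x time
Speed = 65 mph, Time = 5 hours
65 x 5 = 325 miles

325 miles


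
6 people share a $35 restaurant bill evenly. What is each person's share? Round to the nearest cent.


Total bill: $35
Number of people: 6
Each pays: $35 / 6 = $5.8333... ≈ $5.83

$5.83


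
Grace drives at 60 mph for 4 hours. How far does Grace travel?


Use the formula: distance = speed x time
Speed = 60 mph, Time = 4 hours
60 x 4 = 240 miles

240 miles


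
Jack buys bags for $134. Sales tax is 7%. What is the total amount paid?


Calculate the tax:
7% of $134 = $9.38
Add tax to price:
$134 + $9.38 = $143.38

$143.38


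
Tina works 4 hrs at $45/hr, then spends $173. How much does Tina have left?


Calculate earnings:
4 x $45 = $180
Subtract spending:
$180 - $173 = $7

$7


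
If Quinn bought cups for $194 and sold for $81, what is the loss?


Selling price = $81
Cost price = $194
Loss = cost price - selling price:
Loss = $194 - $81 = $113

$113


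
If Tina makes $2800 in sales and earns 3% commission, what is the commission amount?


Convert rate to decimal:
3% = 0.03
Multiply by sales:
$2800 x 0.03 = $84

$84


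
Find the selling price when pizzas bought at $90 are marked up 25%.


Calculate the markup amount:
25% of $90 = $22.50
Add to cost:
$90 + $22.50 = $112.50

$112.50


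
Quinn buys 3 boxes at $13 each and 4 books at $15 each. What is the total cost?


Cost of boxes:
3 x $13 = $39
Cost of books:
4 x $15 = $60
Add both:
$39 + $60 = $99

$99


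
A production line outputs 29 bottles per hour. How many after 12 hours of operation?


Production rate: 29 bottles per hour
Time: 12 hours
Total: 29 x 12 = 348 bottles

348 bottles


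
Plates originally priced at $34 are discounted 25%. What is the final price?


Calculate the discount amount:
25% of $34 = $8.50
Subtract from original:
$34 - $8.50 = $25.50

$25.50


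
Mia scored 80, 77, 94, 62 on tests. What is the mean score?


Add the scores:
80 + 77 + 94 + 62 = 313
Divide by the number of tests:
313 / 4 = 78.25

78.25


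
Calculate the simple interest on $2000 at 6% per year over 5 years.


Use the formula I = P x R x T / 100
P x R x T = 2000 x 6 x 5 = 60000
I = 60000 / 100 = $600

$600


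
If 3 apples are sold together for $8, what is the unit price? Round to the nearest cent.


Total cost: $8
Number of items: 3
Unit price: $8 / 3 = $2.6666... ≈ $2.67

$2.67


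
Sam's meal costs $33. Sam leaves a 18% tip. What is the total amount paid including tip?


Calculate the tip:
18% of $33 = $5.94
Add tip to meal cost:
$33 + $5.94 = $38.94

$38.94


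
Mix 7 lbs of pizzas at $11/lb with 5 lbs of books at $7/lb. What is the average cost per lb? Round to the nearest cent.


Cost of pizzas:
7 x $11 = $77
Cost of books:
5 x $7 = $35
Total cost: $77 + $35 = $112
Total weight: 12 lbs
Average: $112 / 12 = $9.3333... ≈ $9.33/lb

$9.33/lb
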